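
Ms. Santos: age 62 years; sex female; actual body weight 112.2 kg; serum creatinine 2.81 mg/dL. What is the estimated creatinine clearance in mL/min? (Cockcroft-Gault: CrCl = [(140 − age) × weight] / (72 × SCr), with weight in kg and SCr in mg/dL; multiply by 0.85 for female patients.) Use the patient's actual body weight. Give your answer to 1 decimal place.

CrCl = (140 − 62) × 112.2 / (72 × 2.81) × 0.85 = 8751.6 / 202.32 × 0.85 ≈ 36.8 mL/min

36.8 mL/min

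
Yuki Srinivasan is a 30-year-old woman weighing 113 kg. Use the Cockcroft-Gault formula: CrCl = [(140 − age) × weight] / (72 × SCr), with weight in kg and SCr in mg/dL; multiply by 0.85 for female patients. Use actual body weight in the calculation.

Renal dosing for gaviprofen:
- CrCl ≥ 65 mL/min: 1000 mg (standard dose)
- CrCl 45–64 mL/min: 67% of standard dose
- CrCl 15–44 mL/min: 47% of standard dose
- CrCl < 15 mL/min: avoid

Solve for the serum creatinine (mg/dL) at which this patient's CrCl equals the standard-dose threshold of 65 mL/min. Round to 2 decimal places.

2.26 mg/dL

Standard dose requires CrCl ≥ 65 mL/min.
Set (140 − 30) × 113 × 0.85 / (72 × SCr) = 65
SCr = (140 − 30) × 113 × 0.85 / (72 × 65) = 2.258 mg/dL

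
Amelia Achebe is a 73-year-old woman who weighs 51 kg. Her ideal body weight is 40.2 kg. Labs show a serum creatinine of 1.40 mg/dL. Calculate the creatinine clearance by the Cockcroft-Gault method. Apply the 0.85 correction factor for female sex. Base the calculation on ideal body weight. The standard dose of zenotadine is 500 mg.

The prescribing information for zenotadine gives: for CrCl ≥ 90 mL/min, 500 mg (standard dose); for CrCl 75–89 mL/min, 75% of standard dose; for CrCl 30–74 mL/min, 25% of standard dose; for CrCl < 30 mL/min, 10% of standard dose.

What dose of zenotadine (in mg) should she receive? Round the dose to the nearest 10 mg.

50 mg

CrCl = (140 − 73) × 40.2 / (72 × 1.4) × 0.85 = 2693.4 / 100.80 × 0.85 ≈ 22.7 mL/min
CrCl ≈ 23 mL/min → bracket < 30 mL/min.
10% of 500 mg = 50 mg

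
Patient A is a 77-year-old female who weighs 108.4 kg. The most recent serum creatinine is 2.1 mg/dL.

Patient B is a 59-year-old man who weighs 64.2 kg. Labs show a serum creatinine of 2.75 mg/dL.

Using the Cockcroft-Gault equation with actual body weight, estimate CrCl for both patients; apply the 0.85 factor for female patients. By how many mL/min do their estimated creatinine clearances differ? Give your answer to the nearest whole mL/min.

12 mL/min

Patient A: CrCl = (140 − 77) × 108.4 / (72 × 2.1) × 0.85 = 6829.2 / 151.20 × 0.85 ≈ 38.4 mL/min
Patient B: CrCl = (140 − 59) × 64.2 / (72 × 2.75) = 5200.2 / 198.00 ≈ 26.3 mL/min
|38.4 − 26.3| = 12.1 mL/min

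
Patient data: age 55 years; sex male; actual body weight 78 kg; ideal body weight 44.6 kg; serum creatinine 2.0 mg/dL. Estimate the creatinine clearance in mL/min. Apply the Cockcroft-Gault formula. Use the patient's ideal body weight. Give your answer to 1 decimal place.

CrCl = (140 − 55) × 44.6 / (72 × 2) = 3791.0 / 144.00 ≈ 26.3 mL/min

26.3 mL/min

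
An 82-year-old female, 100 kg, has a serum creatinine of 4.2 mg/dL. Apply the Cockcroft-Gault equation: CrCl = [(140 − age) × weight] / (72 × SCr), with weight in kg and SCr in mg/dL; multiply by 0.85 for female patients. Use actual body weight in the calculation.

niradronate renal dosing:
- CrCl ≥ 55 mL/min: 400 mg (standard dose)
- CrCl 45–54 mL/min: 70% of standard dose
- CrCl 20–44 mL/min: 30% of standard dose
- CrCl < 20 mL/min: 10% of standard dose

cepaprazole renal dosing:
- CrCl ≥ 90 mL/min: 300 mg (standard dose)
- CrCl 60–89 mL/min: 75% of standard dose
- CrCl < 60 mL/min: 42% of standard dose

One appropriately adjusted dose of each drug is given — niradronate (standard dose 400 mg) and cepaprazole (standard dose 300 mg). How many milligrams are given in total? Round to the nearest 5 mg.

CrCl = (140 − 82) × 100 / (72 × 4.2) × 0.85 = 5800.0 / 302.40 × 0.85 ≈ 16.3 mL/min
CrCl ≈ 16 mL/min.
niradronate: < 20 mL/min → 10% of 400 mg = 40 mg.
cepaprazole: < 60 mL/min → 42% of 300 mg = 126 mg.
Total = 40 + 126 = 166 mg.

165 mg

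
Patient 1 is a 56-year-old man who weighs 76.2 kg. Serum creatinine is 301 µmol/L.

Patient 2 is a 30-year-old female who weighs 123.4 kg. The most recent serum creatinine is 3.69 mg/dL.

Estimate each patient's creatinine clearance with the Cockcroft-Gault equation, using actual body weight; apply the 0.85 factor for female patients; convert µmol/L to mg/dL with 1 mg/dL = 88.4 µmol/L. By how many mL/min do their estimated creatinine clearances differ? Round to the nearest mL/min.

17 mL/min

Patient 1: SCr = 301 / 88.4 = 3.405 mg/dL
Patient 1: CrCl = (140 − 56) × 76.2 / (72 × 3.405) = 6400.8 / 245.16 ≈ 26.1 mL/min
Patient 2: CrCl = (140 − 30) × 123.4 / (72 × 3.69) × 0.85 = 13574.0 / 265.68 × 0.85 ≈ 43.4 mL/min
|26.1 − 43.4| = 17.3 mL/min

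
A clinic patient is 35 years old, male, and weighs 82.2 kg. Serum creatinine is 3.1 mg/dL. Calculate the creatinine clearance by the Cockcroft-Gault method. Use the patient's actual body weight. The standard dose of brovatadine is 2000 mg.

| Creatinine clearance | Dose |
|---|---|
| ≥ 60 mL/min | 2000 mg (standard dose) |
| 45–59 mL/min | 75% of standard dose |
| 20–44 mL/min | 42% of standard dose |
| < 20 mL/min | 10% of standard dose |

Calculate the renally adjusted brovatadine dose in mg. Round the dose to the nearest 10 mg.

840 mg

CrCl = (140 − 35) × 82.2 / (72 × 3.1) = 8631.0 / 223.20 ≈ 38.7 mL/min
CrCl ≈ 39 mL/min → bracket 20–44 mL/min.
42% of 2000 mg = 840 mg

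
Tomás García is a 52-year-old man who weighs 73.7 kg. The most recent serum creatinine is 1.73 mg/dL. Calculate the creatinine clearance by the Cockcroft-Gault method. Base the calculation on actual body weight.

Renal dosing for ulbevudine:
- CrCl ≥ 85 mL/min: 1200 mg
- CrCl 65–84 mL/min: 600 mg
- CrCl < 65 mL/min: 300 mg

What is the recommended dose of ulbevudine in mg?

CrCl = (140 − 52) × 73.7 / (72 × 1.73) = 6485.6 / 124.56 ≈ 52.1 mL/min
CrCl ≈ 52 mL/min → bracket < 65 mL/min.
Dose for this bracket: 300 mg.

300 mg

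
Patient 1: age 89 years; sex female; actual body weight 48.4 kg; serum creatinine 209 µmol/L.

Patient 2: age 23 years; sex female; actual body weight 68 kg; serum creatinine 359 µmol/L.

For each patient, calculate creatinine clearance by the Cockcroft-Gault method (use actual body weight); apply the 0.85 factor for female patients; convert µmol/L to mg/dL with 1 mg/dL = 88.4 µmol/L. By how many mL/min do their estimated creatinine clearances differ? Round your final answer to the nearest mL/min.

Patient 1: SCr = 209 / 88.4 = 2.364 mg/dL
Patient 1: CrCl = (140 − 89) × 48.4 / (72 × 2.364) × 0.85 = 2468.4 / 170.21 × 0.85 ≈ 12.3 mL/min
Patient 2: SCr = 359 / 88.4 = 4.061 mg/dL
Patient 2: CrCl = (140 − 23) × 68 / (72 × 4.061) × 0.85 = 7956.0 / 292.39 × 0.85 ≈ 23.1 mL/min
|12.3 − 23.1| = 10.8 mL/min

11 mL/min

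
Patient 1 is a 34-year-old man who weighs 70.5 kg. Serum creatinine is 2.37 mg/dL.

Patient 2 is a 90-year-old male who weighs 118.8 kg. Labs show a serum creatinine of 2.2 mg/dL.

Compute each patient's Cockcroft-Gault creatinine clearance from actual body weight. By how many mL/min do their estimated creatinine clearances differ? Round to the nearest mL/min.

Patient 1: CrCl = (140 − 34) × 70.5 / (72 × 2.37) = 7473.0 / 170.64 ≈ 43.8 mL/min
Patient 2: CrCl = (140 − 90) × 118.8 / (72 × 2.2) = 5940.0 / 158.40 ≈ 37.5 mL/min
|43.8 − 37.5| = 6.3 mL/min

6 mL/min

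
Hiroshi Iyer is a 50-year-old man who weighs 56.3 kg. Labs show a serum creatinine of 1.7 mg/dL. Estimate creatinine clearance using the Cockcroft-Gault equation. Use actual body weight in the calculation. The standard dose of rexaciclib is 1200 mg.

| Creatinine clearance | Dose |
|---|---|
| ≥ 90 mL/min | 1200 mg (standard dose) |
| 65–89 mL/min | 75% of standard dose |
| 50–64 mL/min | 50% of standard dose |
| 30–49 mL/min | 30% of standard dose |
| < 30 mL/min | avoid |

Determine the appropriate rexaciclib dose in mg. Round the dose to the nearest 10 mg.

360 mg

CrCl = (140 − 50) × 56.3 / (72 × 1.7) = 5067.0 / 122.40 ≈ 41.4 mL/min
CrCl ≈ 41 mL/min → bracket 30–49 mL/min.
30% of 1200 mg = 360 mg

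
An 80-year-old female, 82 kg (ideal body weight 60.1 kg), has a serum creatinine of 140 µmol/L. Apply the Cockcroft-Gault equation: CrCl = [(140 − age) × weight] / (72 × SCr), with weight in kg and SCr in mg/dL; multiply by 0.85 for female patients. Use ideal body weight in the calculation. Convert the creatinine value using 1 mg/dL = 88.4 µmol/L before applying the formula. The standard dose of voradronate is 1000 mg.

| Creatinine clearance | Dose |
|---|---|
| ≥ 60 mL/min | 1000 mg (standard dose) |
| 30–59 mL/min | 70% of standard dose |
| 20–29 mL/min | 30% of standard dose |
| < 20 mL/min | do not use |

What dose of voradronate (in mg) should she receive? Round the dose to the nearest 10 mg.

SCr = 140 / 88.4 = 1.584 mg/dL
CrCl = (140 − 80) × 60.1 / (72 × 1.584) × 0.85 = 3606.0 / 114.05 × 0.85 ≈ 26.9 mL/min
CrCl ≈ 27 mL/min → bracket 20–29 mL/min.
30% of 1000 mg = 300 mg

300 mg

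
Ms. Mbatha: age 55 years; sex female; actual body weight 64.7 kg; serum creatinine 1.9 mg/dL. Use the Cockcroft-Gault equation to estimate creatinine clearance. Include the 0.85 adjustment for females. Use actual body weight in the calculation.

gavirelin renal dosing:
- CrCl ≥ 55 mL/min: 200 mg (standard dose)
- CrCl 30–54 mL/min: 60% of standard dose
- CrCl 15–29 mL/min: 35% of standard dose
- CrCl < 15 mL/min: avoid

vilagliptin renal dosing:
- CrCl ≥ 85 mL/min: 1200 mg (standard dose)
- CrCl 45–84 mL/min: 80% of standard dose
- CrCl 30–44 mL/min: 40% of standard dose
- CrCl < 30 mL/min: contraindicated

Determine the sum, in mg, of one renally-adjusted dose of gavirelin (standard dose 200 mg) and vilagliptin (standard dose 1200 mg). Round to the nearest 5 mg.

CrCl = (140 − 55) × 64.7 / (72 × 1.9) × 0.85 = 5499.5 / 136.80 × 0.85 ≈ 34.2 mL/min
CrCl ≈ 34 mL/min.
gavirelin: 30–54 mL/min → 60% of 200 mg = 120 mg.
vilagliptin: 30–44 mL/min → 40% of 1200 mg = 480 mg.
Total = 120 + 480 = 600 mg.

600 mg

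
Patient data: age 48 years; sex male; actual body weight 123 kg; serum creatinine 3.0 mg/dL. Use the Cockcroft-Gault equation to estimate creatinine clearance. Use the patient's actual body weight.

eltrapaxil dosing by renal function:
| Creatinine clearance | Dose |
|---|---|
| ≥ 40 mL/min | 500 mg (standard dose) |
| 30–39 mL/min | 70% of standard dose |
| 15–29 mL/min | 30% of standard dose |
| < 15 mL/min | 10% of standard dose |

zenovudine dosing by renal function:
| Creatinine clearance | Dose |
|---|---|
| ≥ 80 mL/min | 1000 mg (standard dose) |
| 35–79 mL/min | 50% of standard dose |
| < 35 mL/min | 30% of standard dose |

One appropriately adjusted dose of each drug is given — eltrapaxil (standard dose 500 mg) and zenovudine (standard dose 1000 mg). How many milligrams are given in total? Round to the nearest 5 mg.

1000 mg

CrCl = (140 − 48) × 123 / (72 × 3) = 11316.0 / 216.00 ≈ 52.4 mL/min
CrCl ≈ 52 mL/min.
eltrapaxil: ≥ 40 mL/min → 100% of 500 mg = 500 mg.
zenovudine: 35–79 mL/min → 50% of 1000 mg = 500 mg.
Total = 500 + 500 = 1000 mg.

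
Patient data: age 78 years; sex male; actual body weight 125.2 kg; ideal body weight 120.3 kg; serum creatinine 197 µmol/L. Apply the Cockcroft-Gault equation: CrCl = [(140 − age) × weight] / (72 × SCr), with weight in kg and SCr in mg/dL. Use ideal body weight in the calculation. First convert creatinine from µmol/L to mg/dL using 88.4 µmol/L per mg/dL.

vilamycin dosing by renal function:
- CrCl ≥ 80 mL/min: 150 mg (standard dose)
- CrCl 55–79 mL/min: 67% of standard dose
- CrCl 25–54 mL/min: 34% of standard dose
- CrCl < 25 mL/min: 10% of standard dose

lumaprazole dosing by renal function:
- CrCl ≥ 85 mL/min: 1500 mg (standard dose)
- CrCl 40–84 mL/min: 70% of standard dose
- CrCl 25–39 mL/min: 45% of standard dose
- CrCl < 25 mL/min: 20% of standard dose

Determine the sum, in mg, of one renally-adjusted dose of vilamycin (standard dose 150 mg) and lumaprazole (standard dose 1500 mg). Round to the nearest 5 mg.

SCr = 197 / 88.4 = 2.229 mg/dL
CrCl = (140 − 78) × 120.3 / (72 × 2.229) = 7458.6 / 160.49 ≈ 46.5 mL/min
CrCl ≈ 46 mL/min.
vilamycin: 25–54 mL/min → 34% of 150 mg = 51 mg.
lumaprazole: 40–84 mL/min → 70% of 1500 mg = 1050 mg.
Total = 51 + 1050 = 1101 mg.

1100 mg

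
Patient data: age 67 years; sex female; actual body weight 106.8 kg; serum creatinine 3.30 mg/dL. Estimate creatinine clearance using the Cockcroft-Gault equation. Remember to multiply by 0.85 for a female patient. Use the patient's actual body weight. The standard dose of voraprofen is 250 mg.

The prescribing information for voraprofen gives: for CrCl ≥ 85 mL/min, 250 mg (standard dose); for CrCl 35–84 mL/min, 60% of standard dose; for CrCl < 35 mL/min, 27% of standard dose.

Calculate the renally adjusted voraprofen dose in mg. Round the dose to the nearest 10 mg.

70 mg

CrCl = (140 − 67) × 106.8 / (72 × 3.3) × 0.85 = 7796.4 / 237.60 × 0.85 ≈ 27.9 mL/min
CrCl ≈ 28 mL/min → bracket < 35 mL/min.
27% of 250 mg = 67.5 mg → 70 mg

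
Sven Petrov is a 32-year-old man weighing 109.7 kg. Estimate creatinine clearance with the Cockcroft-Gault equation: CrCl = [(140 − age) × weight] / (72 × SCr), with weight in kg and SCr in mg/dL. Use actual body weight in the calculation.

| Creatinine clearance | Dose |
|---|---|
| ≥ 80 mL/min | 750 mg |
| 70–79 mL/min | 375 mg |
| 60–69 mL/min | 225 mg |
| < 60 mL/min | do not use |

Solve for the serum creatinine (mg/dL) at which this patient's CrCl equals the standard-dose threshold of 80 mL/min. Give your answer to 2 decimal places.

Standard dose requires CrCl ≥ 80 mL/min.
Set (140 − 32) × 109.7 / (72 × SCr) = 80
SCr = (140 − 32) × 109.7 / (72 × 80) = 2.057 mg/dL

2.06 mg/dL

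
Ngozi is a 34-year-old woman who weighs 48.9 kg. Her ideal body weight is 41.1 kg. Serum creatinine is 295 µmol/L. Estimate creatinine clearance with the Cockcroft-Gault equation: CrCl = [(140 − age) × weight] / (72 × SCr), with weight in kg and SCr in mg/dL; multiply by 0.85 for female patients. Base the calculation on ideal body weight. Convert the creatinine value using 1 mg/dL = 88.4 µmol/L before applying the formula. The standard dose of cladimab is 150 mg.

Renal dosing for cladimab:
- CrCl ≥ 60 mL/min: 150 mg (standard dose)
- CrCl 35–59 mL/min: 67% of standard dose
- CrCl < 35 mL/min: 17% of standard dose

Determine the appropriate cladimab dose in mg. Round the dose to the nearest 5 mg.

25 mg

SCr = 295 / 88.4 = 3.337 mg/dL
CrCl = (140 − 34) × 41.1 / (72 × 3.337) × 0.85 = 4356.6 / 240.26 × 0.85 ≈ 15.4 mL/min
CrCl ≈ 15 mL/min → bracket < 35 mL/min.
17% of 150 mg = 25.5 mg → 25 mg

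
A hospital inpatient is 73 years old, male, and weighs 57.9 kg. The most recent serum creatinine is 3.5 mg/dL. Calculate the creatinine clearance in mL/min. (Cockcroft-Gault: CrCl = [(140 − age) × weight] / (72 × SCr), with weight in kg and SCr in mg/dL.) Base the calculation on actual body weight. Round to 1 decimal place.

15.4 mL/min

CrCl = (140 − 73) × 57.9 / (72 × 3.5) = 3879.3 / 252.00 ≈ 15.4 mL/min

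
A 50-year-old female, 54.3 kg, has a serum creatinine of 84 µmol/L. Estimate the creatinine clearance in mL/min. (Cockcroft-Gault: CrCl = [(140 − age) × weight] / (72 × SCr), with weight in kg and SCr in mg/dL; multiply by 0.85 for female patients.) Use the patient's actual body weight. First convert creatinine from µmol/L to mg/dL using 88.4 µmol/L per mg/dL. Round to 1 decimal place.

60.7 mL/min

SCr = 84 / 88.4 = 0.95 mg/dL
CrCl = (140 − 50) × 54.3 / (72 × 0.95) × 0.85 = 4887.0 / 68.40 × 0.85 ≈ 60.7 mL/min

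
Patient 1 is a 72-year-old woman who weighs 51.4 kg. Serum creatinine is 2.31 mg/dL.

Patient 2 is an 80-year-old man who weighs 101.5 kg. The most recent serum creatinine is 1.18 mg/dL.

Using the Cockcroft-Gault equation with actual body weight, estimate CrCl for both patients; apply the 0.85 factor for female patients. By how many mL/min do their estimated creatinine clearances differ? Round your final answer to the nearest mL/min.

Patient 1: CrCl = (140 − 72) × 51.4 / (72 × 2.31) × 0.85 = 3495.2 / 166.32 × 0.85 ≈ 17.9 mL/min
Patient 2: CrCl = (140 − 80) × 101.5 / (72 × 1.18) = 6090.0 / 84.96 ≈ 71.7 mL/min
|17.9 − 71.7| = 53.8 mL/min

54 mL/min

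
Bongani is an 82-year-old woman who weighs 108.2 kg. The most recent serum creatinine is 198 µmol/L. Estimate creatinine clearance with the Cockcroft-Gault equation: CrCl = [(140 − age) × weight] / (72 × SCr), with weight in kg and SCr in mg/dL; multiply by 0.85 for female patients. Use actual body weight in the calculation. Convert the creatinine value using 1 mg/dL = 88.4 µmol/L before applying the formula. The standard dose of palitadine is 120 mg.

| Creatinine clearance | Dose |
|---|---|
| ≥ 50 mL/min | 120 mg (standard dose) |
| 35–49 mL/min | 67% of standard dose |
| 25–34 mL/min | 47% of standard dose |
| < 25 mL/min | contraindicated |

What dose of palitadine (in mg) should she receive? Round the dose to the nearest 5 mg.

55 mg

SCr = 198 / 88.4 = 2.24 mg/dL
CrCl = (140 − 82) × 108.2 / (72 × 2.24) × 0.85 = 6275.6 / 161.28 × 0.85 ≈ 33.1 mL/min
CrCl ≈ 33 mL/min → bracket 25–34 mL/min.
47% of 120 mg = 56.4 mg → 55 mg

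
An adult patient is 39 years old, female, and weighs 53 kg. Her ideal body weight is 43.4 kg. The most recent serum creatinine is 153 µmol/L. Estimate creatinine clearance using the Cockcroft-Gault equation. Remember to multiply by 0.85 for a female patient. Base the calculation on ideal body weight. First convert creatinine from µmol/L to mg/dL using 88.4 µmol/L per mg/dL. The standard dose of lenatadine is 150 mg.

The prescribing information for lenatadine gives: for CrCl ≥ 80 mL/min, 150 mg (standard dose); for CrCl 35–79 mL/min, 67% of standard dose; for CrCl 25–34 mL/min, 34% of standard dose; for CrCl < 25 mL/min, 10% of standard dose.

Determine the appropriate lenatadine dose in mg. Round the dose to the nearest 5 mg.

SCr = 153 / 88.4 = 1.731 mg/dL
CrCl = (140 − 39) × 43.4 / (72 × 1.731) × 0.85 = 4383.4 / 124.63 × 0.85 ≈ 29.9 mL/min
CrCl ≈ 30 mL/min → bracket 25–34 mL/min.
34% of 150 mg = 51 mg → 50 mg

50 mg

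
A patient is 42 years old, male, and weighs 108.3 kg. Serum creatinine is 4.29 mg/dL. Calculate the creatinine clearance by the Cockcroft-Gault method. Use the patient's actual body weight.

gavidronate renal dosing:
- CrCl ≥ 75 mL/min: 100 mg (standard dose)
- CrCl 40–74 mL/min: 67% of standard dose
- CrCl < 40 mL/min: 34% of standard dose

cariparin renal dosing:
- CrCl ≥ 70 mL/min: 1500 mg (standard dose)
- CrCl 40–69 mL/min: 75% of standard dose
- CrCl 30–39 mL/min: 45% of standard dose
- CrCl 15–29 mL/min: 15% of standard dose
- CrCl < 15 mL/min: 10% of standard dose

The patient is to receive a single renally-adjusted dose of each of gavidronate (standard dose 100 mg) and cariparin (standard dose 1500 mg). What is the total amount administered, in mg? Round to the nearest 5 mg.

710 mg

CrCl = (140 − 42) × 108.3 / (72 × 4.29) = 10613.4 / 308.88 ≈ 34.4 mL/min
CrCl ≈ 34 mL/min.
gavidronate: < 40 mL/min → 34% of 100 mg = 34 mg.
cariparin: 30–39 mL/min → 45% of 1500 mg = 675 mg.
Total = 34 + 675 = 709 mg.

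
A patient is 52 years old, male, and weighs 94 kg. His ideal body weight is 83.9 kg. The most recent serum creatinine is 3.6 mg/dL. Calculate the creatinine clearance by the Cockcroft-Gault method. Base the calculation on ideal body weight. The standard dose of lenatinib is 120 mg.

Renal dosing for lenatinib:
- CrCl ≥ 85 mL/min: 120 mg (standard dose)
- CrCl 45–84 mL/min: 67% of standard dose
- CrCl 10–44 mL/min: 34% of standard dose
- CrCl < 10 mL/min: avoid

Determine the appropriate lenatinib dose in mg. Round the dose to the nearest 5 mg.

40 mg

CrCl = (140 − 52) × 83.9 / (72 × 3.6) = 7383.2 / 259.20 ≈ 28.5 mL/min
CrCl ≈ 28 mL/min → bracket 10–44 mL/min.
34% of 120 mg = 40.8 mg → 40 mg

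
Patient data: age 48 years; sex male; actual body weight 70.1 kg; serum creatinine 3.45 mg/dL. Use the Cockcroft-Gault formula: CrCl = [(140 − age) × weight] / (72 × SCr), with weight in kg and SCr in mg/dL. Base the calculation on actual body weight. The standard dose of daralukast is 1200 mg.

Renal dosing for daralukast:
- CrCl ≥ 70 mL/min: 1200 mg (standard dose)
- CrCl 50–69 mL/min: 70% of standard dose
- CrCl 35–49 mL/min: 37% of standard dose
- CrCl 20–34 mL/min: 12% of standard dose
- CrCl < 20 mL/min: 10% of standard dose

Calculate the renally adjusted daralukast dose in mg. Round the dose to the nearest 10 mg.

140 mg

CrCl = (140 − 48) × 70.1 / (72 × 3.45) = 6449.2 / 248.40 ≈ 26.0 mL/min
CrCl ≈ 26 mL/min → bracket 20–34 mL/min.
12% of 1200 mg = 144 mg → 140 mg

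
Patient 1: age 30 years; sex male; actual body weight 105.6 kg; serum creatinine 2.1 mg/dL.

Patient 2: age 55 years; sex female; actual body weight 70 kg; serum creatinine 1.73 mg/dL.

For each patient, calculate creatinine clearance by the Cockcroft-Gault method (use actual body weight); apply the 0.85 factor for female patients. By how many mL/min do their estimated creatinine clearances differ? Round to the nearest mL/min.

Patient 1: CrCl = (140 − 30) × 105.6 / (72 × 2.1) = 11616.0 / 151.20 ≈ 76.8 mL/min
Patient 2: CrCl = (140 − 55) × 70 / (72 × 1.73) × 0.85 = 5950.0 / 124.56 × 0.85 ≈ 40.6 mL/min
|76.8 − 40.6| = 36.2 mL/min

36 mL/min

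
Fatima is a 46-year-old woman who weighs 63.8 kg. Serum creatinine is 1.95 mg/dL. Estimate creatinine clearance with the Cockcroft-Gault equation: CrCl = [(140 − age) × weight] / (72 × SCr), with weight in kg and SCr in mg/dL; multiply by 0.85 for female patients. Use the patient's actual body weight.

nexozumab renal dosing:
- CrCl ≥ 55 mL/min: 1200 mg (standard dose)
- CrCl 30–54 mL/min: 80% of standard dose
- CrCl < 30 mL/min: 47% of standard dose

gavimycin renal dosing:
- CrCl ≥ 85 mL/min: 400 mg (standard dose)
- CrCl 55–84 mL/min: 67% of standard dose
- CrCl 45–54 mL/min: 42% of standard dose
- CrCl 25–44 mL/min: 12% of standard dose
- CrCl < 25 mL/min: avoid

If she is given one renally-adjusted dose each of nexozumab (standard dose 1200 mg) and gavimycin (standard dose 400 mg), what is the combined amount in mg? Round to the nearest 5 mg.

CrCl = (140 − 46) × 63.8 / (72 × 1.95) × 0.85 = 5997.2 / 140.40 × 0.85 ≈ 36.3 mL/min
CrCl ≈ 36 mL/min.
nexozumab: 30–54 mL/min → 80% of 1200 mg = 960 mg.
gavimycin: 25–44 mL/min → 12% of 400 mg = 48 mg.
Total = 960 + 48 = 1008 mg.

1010 mg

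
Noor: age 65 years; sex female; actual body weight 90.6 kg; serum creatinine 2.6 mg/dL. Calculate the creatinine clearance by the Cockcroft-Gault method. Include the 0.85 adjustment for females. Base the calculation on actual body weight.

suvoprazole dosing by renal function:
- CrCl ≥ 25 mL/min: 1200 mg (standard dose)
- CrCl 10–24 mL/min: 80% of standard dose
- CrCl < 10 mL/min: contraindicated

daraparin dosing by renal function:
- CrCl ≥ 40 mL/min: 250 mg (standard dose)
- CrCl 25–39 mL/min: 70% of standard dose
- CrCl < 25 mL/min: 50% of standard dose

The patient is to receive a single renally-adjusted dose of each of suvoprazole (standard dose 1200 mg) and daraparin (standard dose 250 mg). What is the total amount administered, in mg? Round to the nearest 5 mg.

1375 mg

CrCl = (140 − 65) × 90.6 / (72 × 2.6) × 0.85 = 6795.0 / 187.20 × 0.85 ≈ 30.9 mL/min
CrCl ≈ 31 mL/min.
suvoprazole: ≥ 25 mL/min → 100% of 1200 mg = 1200 mg.
daraparin: 25–39 mL/min → 70% of 250 mg = 175 mg.
Total = 1200 + 175 = 1375 mg.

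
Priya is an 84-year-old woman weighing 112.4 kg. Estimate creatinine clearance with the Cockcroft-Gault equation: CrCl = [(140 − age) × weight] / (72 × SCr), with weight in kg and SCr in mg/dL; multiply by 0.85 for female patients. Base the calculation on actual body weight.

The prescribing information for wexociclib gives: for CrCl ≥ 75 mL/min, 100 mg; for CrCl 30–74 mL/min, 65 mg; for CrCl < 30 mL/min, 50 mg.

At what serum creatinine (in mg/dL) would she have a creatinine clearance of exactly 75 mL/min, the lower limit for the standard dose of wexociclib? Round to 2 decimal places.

Standard dose requires CrCl ≥ 75 mL/min.
Set (140 − 84) × 112.4 × 0.85 / (72 × SCr) = 75
SCr = (140 − 84) × 112.4 × 0.85 / (72 × 75) = 0.991 mg/dL

0.99 mg/dL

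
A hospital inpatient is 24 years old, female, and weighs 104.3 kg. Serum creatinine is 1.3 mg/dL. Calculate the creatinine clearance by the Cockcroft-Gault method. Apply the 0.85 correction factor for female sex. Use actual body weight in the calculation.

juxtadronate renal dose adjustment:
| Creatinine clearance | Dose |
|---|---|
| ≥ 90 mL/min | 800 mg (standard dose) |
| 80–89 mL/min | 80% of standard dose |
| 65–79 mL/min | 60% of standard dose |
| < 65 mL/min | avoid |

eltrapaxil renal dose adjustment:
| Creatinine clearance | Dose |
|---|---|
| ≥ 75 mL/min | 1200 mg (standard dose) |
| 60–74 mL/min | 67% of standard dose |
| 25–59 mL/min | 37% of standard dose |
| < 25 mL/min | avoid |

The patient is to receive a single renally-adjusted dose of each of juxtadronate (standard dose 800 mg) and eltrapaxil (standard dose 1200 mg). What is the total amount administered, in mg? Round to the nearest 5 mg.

CrCl = (140 − 24) × 104.3 / (72 × 1.3) × 0.85 = 12098.8 / 93.60 × 0.85 ≈ 109.9 mL/min
CrCl ≈ 110 mL/min.
juxtadronate: ≥ 90 mL/min → 100% of 800 mg = 800 mg.
eltrapaxil: ≥ 75 mL/min → 100% of 1200 mg = 1200 mg.
Total = 800 + 1200 = 2000 mg.

2000 mg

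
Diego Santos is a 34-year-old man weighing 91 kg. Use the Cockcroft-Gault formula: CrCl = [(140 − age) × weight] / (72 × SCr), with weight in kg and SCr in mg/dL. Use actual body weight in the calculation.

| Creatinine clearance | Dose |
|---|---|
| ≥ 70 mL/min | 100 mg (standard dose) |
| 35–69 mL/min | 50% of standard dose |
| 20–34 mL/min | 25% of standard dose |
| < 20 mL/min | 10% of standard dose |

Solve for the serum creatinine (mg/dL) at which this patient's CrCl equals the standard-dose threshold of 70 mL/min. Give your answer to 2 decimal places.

Standard dose requires CrCl ≥ 70 mL/min.
Set (140 − 34) × 91 / (72 × SCr) = 70
SCr = (140 − 34) × 91 / (72 × 70) = 1.914 mg/dL

1.91 mg/dL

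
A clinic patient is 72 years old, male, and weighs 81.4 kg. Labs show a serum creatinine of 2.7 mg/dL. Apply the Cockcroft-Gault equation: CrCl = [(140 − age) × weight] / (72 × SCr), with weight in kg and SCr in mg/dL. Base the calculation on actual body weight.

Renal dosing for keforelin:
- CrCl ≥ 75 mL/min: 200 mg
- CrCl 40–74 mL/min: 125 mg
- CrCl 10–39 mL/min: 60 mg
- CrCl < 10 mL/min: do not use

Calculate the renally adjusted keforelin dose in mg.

60 mg

CrCl = (140 − 72) × 81.4 / (72 × 2.7) = 5535.2 / 194.40 ≈ 28.5 mL/min
CrCl ≈ 28 mL/min → bracket 10–39 mL/min.
Dose for this bracket: 60 mg.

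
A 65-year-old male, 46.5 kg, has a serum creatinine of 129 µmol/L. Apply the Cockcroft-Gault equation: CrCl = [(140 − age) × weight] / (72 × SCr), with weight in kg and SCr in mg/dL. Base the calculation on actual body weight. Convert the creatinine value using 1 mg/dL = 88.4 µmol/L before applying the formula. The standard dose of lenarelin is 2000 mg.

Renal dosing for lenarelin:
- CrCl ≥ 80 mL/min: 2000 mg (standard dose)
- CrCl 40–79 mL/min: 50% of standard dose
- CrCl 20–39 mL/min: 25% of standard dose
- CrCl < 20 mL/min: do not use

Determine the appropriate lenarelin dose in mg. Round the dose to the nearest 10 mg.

500 mg

SCr = 129 / 88.4 = 1.459 mg/dL
CrCl = (140 − 65) × 46.5 / (72 × 1.459) = 3487.5 / 105.05 ≈ 33.2 mL/min
CrCl ≈ 33 mL/min → bracket 20–39 mL/min.
25% of 2000 mg = 500 mg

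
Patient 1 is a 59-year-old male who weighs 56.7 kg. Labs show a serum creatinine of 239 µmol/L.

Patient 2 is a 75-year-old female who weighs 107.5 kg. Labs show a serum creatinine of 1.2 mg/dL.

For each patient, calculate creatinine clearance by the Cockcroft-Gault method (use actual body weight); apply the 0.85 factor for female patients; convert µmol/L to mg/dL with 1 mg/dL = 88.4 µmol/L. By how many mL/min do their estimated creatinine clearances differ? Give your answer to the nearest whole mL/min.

45 mL/min

Patient 1: SCr = 239 / 88.4 = 2.704 mg/dL
Patient 1: CrCl = (140 − 59) × 56.7 / (72 × 2.704) = 4592.7 / 194.69 ≈ 23.6 mL/min
Patient 2: CrCl = (140 − 75) × 107.5 / (72 × 1.2) × 0.85 = 6987.5 / 86.40 × 0.85 ≈ 68.7 mL/min
|23.6 − 68.7| = 45.1 mL/min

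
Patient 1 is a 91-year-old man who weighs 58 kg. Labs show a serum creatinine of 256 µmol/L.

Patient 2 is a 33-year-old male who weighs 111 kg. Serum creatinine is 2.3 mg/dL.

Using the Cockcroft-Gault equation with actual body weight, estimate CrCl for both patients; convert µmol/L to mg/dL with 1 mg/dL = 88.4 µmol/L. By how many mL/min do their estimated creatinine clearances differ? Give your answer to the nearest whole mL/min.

58 mL/min

Patient 1: SCr = 256 / 88.4 = 2.896 mg/dL
Patient 1: CrCl = (140 − 91) × 58 / (72 × 2.896) = 2842.0 / 208.51 ≈ 13.6 mL/min
Patient 2: CrCl = (140 − 33) × 111 / (72 × 2.3) = 11877.0 / 165.60 ≈ 71.7 mL/min
|13.6 − 71.7| = 58.1 mL/min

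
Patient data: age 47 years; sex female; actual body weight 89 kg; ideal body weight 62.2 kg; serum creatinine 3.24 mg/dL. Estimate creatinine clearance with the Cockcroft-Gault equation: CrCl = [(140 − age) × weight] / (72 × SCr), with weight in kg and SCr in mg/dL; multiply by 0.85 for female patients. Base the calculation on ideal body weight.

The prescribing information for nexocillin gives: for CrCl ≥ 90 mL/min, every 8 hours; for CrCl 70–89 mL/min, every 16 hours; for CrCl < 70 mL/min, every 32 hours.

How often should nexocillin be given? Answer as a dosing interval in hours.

CrCl = (140 − 47) × 62.2 / (72 × 3.24) × 0.85 = 5784.6 / 233.28 × 0.85 ≈ 21.1 mL/min
CrCl ≈ 21 mL/min → bracket < 70 mL/min → every 32 hours.

every 32 hours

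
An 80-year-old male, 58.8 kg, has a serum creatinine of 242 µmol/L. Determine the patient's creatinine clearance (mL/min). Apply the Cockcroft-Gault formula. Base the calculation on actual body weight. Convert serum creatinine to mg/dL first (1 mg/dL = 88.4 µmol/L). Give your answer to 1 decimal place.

SCr = 242 / 88.4 = 2.738 mg/dL
CrCl = (140 − 80) × 58.8 / (72 × 2.738) = 3528.0 / 197.14 ≈ 17.9 mL/min

17.9 mL/min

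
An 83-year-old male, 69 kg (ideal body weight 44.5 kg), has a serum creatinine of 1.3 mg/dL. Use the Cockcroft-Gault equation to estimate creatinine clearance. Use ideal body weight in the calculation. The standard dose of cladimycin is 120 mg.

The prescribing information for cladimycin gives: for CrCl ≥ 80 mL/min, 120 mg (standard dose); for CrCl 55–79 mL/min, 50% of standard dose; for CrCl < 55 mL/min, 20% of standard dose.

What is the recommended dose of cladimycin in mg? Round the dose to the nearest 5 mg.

25 mg

CrCl = (140 − 83) × 44.5 / (72 × 1.3) = 2536.5 / 93.60 ≈ 27.1 mL/min
CrCl ≈ 27 mL/min → bracket < 55 mL/min.
20% of 120 mg = 24 mg → 25 mg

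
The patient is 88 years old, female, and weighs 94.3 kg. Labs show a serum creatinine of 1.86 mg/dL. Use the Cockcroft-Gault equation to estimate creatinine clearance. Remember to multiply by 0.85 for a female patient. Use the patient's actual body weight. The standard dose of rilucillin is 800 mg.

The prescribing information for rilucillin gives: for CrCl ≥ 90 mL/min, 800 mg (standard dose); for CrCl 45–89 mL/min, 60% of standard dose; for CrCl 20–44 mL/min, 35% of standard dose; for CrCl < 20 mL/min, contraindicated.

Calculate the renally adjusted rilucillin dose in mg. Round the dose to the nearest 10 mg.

CrCl = (140 − 88) × 94.3 / (72 × 1.86) × 0.85 = 4903.6 / 133.92 × 0.85 ≈ 31.1 mL/min
CrCl ≈ 31 mL/min → bracket 20–44 mL/min.
35% of 800 mg = 280 mg

280 mg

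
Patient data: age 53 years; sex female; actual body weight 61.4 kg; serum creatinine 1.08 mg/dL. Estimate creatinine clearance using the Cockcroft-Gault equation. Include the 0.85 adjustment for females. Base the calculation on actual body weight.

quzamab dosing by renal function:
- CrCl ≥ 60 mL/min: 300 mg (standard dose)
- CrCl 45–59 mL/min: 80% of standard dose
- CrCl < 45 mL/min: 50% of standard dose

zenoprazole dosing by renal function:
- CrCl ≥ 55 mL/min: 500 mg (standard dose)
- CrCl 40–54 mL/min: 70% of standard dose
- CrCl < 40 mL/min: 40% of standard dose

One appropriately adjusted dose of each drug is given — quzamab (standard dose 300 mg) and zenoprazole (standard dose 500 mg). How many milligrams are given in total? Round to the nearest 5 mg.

CrCl = (140 − 53) × 61.4 / (72 × 1.08) × 0.85 = 5341.8 / 77.76 × 0.85 ≈ 58.4 mL/min
CrCl ≈ 58 mL/min.
quzamab: 45–59 mL/min → 80% of 300 mg = 240 mg.
zenoprazole: ≥ 55 mL/min → 100% of 500 mg = 500 mg.
Total = 240 + 500 = 740 mg.

740 mg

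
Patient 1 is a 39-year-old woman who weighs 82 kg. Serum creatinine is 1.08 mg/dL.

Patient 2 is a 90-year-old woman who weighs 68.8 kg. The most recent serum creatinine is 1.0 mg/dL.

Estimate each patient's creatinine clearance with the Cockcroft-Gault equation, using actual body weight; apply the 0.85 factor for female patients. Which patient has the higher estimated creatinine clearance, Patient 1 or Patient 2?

Patient 1

Patient 1: CrCl = (140 − 39) × 82 / (72 × 1.08) × 0.85 = 8282.0 / 77.76 × 0.85 ≈ 90.5 mL/min
Patient 2: CrCl = (140 − 90) × 68.8 / (72 × 1) × 0.85 = 3440.0 / 72.00 × 0.85 ≈ 40.6 mL/min
90.5 vs 40.6 mL/min → Patient 1 is higher.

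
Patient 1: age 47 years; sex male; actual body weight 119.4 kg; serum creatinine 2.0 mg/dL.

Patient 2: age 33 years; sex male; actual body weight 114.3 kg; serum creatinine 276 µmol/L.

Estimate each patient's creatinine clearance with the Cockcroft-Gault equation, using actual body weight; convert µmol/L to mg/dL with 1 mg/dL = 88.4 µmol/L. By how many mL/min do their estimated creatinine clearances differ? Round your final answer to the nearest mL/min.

23 mL/min

Patient 1: CrCl = (140 − 47) × 119.4 / (72 × 2) = 11104.2 / 144.00 ≈ 77.1 mL/min
Patient 2: SCr = 276 / 88.4 = 3.122 mg/dL
Patient 2: CrCl = (140 − 33) × 114.3 / (72 × 3.122) = 12230.1 / 224.78 ≈ 54.4 mL/min
|77.1 − 54.4| = 22.7 mL/min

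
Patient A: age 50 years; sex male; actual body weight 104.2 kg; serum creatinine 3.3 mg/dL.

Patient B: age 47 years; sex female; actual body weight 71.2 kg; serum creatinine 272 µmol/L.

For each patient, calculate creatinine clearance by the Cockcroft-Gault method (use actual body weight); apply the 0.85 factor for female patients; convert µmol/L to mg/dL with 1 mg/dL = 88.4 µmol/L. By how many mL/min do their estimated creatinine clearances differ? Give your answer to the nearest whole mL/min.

14 mL/min

Patient A: CrCl = (140 − 50) × 104.2 / (72 × 3.3) = 9378.0 / 237.60 ≈ 39.5 mL/min
Patient B: SCr = 272 / 88.4 = 3.077 mg/dL
Patient B: CrCl = (140 − 47) × 71.2 / (72 × 3.077) × 0.85 = 6621.6 / 221.54 × 0.85 ≈ 25.4 mL/min
|39.5 − 25.4| = 14.1 mL/min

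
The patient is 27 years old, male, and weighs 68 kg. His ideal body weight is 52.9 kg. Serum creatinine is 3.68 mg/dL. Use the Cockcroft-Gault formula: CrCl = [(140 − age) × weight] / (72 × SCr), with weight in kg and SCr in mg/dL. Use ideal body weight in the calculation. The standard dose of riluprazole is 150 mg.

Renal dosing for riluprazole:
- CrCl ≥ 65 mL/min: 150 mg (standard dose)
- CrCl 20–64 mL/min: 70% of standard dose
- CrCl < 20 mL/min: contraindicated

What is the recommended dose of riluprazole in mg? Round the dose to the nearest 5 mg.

CrCl = (140 − 27) × 52.9 / (72 × 3.68) = 5977.7 / 264.96 ≈ 22.6 mL/min
CrCl ≈ 23 mL/min → bracket 20–64 mL/min.
70% of 150 mg = 105 mg

105 mg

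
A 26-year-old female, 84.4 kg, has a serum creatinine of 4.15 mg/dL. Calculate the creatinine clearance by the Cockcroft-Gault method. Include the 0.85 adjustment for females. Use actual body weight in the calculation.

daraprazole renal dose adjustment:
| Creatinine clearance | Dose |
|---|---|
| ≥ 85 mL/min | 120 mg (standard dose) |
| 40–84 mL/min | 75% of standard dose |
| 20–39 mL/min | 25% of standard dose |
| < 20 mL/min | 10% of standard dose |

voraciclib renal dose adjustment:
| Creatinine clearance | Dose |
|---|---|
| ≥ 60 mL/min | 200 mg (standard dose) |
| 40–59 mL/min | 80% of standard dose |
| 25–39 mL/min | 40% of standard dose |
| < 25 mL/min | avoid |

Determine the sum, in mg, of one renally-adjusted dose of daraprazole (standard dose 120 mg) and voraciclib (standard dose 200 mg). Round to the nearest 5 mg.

110 mg

CrCl = (140 − 26) × 84.4 / (72 × 4.15) × 0.85 = 9621.6 / 298.80 × 0.85 ≈ 27.4 mL/min
CrCl ≈ 27 mL/min.
daraprazole: 20–39 mL/min → 25% of 120 mg = 30 mg.
voraciclib: 25–39 mL/min → 40% of 200 mg = 80 mg.
Total = 30 + 80 = 110 mg.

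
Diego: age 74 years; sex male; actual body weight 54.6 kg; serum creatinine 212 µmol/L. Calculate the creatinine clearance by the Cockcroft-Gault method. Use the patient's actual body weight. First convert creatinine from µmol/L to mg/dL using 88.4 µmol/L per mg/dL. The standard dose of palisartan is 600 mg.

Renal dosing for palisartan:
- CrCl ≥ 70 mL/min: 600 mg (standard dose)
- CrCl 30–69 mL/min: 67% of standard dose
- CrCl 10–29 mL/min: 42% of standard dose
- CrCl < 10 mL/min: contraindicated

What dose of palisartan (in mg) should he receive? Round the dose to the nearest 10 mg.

250 mg

SCr = 212 / 88.4 = 2.398 mg/dL
CrCl = (140 − 74) × 54.6 / (72 × 2.398) = 3603.6 / 172.66 ≈ 20.9 mL/min
CrCl ≈ 21 mL/min → bracket 10–29 mL/min.
42% of 600 mg = 252 mg → 250 mg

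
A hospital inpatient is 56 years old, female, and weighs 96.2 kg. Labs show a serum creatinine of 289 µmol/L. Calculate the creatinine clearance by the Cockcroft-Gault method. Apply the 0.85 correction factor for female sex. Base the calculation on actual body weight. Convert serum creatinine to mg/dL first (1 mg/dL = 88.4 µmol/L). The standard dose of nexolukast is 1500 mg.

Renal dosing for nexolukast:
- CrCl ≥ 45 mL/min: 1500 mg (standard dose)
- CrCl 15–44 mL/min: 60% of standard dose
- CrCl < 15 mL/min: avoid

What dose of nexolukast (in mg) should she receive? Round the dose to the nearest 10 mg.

900 mg

SCr = 289 / 88.4 = 3.269 mg/dL
CrCl = (140 − 56) × 96.2 / (72 × 3.269) × 0.85 = 8080.8 / 235.37 × 0.85 ≈ 29.2 mL/min
CrCl ≈ 29 mL/min → bracket 15–44 mL/min.
60% of 1500 mg = 900 mg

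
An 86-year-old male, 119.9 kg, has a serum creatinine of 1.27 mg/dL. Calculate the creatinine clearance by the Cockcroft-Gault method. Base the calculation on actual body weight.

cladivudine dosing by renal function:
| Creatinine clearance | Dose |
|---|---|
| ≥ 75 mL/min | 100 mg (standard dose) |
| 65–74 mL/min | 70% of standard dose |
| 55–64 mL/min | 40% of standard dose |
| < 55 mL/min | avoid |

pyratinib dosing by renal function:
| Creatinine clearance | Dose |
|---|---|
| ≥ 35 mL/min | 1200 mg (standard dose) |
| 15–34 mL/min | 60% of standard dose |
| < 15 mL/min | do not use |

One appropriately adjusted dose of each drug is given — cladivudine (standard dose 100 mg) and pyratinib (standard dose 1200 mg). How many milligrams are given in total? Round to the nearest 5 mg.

1270 mg

CrCl = (140 − 86) × 119.9 / (72 × 1.27) = 6474.6 / 91.44 ≈ 70.8 mL/min
CrCl ≈ 71 mL/min.
cladivudine: 65–74 mL/min → 70% of 100 mg = 70 mg.
pyratinib: ≥ 35 mL/min → 100% of 1200 mg = 1200 mg.
Total = 70 + 1200 = 1270 mg.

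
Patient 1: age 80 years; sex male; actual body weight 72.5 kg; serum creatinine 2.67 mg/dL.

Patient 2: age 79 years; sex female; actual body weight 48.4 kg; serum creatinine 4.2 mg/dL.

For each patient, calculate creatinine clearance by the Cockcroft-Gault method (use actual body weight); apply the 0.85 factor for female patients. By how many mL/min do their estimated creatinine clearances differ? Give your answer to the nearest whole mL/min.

Patient 1: CrCl = (140 − 80) × 72.5 / (72 × 2.67) = 4350.0 / 192.24 ≈ 22.6 mL/min
Patient 2: CrCl = (140 − 79) × 48.4 / (72 × 4.2) × 0.85 = 2952.4 / 302.40 × 0.85 ≈ 8.3 mL/min
|22.6 − 8.3| = 14.3 mL/min

14 mL/min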